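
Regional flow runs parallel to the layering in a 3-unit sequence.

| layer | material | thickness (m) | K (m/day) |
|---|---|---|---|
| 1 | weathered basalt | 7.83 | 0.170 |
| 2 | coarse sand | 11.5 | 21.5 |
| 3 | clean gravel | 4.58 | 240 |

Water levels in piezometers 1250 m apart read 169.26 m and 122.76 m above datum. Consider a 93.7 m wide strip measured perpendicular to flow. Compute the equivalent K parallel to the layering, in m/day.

56.4

Flow is parallel to layering, so each bed carries its own Darcy discharge and the transmissivities add.
Σ(K_i·b_i) = 0.170×7.83 + 21.5×11.5 + 240×4.58 = 1348 m²/day.
Total thickness b = 23.91 m, so K_eq = Σ(K_i·b_i)/b = 56.37 m/day.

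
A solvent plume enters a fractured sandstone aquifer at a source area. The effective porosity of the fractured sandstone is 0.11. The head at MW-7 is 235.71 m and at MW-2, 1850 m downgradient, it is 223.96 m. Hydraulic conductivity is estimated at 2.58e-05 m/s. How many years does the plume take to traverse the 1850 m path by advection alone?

Convert K: 2.58e-05 m/s × 86400 = 2.229 m/day.
Hydraulic gradient i = (235.71 − 223.96) / 1850 = 11.75 / 1850 = 0.006351.
Darcy flux q = K · i = 2.229 × 0.006351 = 0.01416 m/day.
Seepage velocity v = q / n_e = 0.01416 / 0.11 = 0.1287 m/day.
Travel time t = L / v = 1850 / 0.1287 = 14374 days = 39.35 years.

39.4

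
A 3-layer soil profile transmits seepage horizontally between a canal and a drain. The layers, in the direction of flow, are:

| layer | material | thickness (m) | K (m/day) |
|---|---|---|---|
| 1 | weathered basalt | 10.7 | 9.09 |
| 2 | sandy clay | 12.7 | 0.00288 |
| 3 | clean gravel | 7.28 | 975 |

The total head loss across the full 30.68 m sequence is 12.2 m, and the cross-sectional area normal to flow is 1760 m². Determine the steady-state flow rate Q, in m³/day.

4.87

Flow is perpendicular to layering, so the layers act in series and the equivalent K is the thickness-weighted harmonic mean.
Total thickness L = 10.7 + 12.7 + 7.28 = 30.68 m.
Σ(b_i/K_i) = 10.7/9.09 + 12.7/0.00288 + 7.28/975 = 4411 d.
K_eq = L / Σ(b_i/K_i) = 30.68 / 4411 = 0.006955 m/day.
Q = K_eq · A · (Δh/L) = 0.006955 × 1760 × (12.2/30.68) = 4.868 m³/day.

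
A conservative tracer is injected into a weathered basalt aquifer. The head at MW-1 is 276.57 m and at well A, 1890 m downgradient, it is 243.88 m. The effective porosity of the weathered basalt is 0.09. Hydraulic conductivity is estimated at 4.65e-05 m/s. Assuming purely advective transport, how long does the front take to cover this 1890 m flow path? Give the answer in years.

Convert K: 4.65e-05 m/s × 86400 = 4.018 m/day.
Hydraulic gradient i = (276.57 − 243.88) / 1890 = 32.69 / 1890 = 0.01730.
Darcy flux q = K · i = 4.018 × 0.01730 = 0.06949 m/day.
Seepage velocity v = q / n_e = 0.06949 / 0.09 = 0.7721 m/day.
Travel time t = L / v = 1890 / 0.7721 = 2448 days = 6.702 years.

6.70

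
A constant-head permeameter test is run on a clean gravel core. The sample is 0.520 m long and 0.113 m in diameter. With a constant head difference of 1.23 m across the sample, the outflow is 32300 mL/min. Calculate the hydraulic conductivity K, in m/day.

1960

Cross-sectional area A = π·(d/2)² = π × (0.113/2)² = 0.01003 m².
Convert discharge: 32300 mL/min = 0.0005383 m³/s.
Darcy's law rearranged: K = Q·L / (A·Δh) = 0.0005383 × 0.520 / (0.01003 × 1.23) = 0.02269 m/s = 1961 m/day.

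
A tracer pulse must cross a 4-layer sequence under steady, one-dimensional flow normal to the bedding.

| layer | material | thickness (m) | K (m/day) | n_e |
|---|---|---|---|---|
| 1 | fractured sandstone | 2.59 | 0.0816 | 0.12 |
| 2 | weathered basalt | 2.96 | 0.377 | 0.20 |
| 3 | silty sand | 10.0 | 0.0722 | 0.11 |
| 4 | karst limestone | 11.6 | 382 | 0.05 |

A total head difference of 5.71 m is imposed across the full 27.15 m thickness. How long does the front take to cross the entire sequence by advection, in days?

80.6

With flow normal to the layers, continuity requires the same specific discharge q through every layer.
Σ(b_i/K_i) = 2.59/0.0816 + 2.96/0.377 + 10.0/0.0722 + 11.6/382 = 178.1 d.
q = Δh / Σ(b_i/K_i) = 5.71 / 178.1 = 0.03206 m/day.
In each layer the seepage velocity is v_i = q/n_i, so the layer transit time is t_i = b_i·n_i / q:
  layer 1 (fractured sandstone): t_1 = 2.59 × 0.12 / 0.03206 = 9.696 d
  layer 2 (weathered basalt): t_2 = 2.96 × 0.20 / 0.03206 = 18.47 d
  layer 3 (silty sand): t_3 = 10.0 × 0.11 / 0.03206 = 34.32 d
  layer 4 (karst limestone): t_4 = 11.6 × 0.05 / 0.03206 = 18.09 d
Total t = Σ t_i = 80.57 days.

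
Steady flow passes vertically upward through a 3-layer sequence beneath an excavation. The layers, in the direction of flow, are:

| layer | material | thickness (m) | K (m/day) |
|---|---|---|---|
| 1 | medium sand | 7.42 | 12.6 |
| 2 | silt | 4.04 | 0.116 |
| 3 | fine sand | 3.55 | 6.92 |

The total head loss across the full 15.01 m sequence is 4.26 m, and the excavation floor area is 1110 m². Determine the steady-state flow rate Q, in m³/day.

Flow is perpendicular to layering, so the layers act in series and the equivalent K is the thickness-weighted harmonic mean.
Total thickness L = 7.42 + 4.04 + 3.55 = 15.01 m.
Σ(b_i/K_i) = 7.42/12.6 + 4.04/0.116 + 3.55/6.92 = 35.93 d.
K_eq = L / Σ(b_i/K_i) = 15.01 / 35.93 = 0.4178 m/day.
Q = K_eq · A · (Δh/L) = 0.4178 × 1110 × (4.26/15.01) = 131.6 m³/day.

132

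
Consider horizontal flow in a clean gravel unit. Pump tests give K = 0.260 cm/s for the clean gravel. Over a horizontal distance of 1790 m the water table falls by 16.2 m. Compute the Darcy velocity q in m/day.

2.03

Convert K: 0.260 cm/s × 864 = 224.6 m/day.
Hydraulic gradient i = Δh / L = 16.2 / 1790 = 0.009050.
Specific discharge q = K · i = 224.6 × 0.009050 = 2.033 m/day.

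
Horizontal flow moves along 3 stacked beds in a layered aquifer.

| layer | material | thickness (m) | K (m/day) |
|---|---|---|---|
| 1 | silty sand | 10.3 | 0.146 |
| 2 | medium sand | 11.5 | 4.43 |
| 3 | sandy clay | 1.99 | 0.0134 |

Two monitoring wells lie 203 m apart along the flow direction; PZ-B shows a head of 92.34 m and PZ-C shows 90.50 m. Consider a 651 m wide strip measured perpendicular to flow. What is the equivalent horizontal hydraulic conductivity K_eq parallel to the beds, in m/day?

2.21

Flow is parallel to layering, so each bed carries its own Darcy discharge and the transmissivities add.
Σ(K_i·b_i) = 0.146×10.3 + 4.43×11.5 + 0.0134×1.99 = 52.48 m²/day.
Total thickness b = 23.79 m, so K_eq = Σ(K_i·b_i)/b = 2.206 m/day.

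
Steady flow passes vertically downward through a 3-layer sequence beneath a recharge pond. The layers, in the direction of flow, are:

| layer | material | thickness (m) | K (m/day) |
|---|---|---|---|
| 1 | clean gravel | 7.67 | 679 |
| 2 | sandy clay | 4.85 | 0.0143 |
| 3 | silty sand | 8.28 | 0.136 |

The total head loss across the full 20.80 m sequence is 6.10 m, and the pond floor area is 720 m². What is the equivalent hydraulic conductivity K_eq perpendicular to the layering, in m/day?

0.0520

Flow is perpendicular to layering, so the layers act in series and the equivalent K is the thickness-weighted harmonic mean.
Total thickness L = 7.67 + 4.85 + 8.28 = 20.80 m.
Σ(b_i/K_i) = 7.67/679 + 4.85/0.0143 + 8.28/0.136 = 400.1 d.
K_eq = L / Σ(b_i/K_i) = 20.80 / 400.1 = 0.05199 m/day.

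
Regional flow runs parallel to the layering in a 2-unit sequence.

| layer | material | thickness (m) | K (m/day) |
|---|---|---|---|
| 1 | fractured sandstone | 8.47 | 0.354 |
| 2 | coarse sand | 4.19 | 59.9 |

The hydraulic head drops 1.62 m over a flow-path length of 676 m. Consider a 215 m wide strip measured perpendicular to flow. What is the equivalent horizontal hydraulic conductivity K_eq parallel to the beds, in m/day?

Flow is parallel to layering, so each bed carries its own Darcy discharge and the transmissivities add.
Σ(K_i·b_i) = 0.354×8.47 + 59.9×4.19 = 254.0 m²/day.
Total thickness b = 12.66 m, so K_eq = Σ(K_i·b_i)/b = 20.06 m/day.

20.1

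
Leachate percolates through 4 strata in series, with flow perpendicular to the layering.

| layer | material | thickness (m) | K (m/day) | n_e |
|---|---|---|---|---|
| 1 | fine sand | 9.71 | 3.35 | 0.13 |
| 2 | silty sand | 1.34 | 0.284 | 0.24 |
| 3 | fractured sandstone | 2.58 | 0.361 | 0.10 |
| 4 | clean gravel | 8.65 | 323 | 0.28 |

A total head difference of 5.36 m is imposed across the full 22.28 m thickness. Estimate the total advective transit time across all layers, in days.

With flow normal to the layers, continuity requires the same specific discharge q through every layer.
Σ(b_i/K_i) = 9.71/3.35 + 1.34/0.284 + 2.58/0.361 + 8.65/323 = 14.79 d.
q = Δh / Σ(b_i/K_i) = 5.36 / 14.79 = 0.3624 m/day.
In each layer the seepage velocity is v_i = q/n_i, so the layer transit time is t_i = b_i·n_i / q:
  layer 1 (fine sand): t_1 = 9.71 × 0.13 / 0.3624 = 3.483 d
  layer 2 (silty sand): t_2 = 1.34 × 0.24 / 0.3624 = 0.8874 d
  layer 3 (fractured sandstone): t_3 = 2.58 × 0.10 / 0.3624 = 0.7119 d
  layer 4 (clean gravel): t_4 = 8.65 × 0.28 / 0.3624 = 6.683 d
Total t = Σ t_i = 11.77 days.

11.8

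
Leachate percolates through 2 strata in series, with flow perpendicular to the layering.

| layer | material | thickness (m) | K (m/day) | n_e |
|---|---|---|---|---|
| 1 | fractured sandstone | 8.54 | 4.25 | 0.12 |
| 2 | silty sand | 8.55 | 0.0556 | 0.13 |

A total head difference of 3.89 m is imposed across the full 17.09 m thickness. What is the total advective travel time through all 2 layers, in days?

With flow normal to the layers, continuity requires the same specific discharge q through every layer.
Σ(b_i/K_i) = 8.54/4.25 + 8.55/0.0556 = 155.8 d.
q = Δh / Σ(b_i/K_i) = 3.89 / 155.8 = 0.02497 m/day.
In each layer the seepage velocity is v_i = q/n_i, so the layer transit time is t_i = b_i·n_i / q:
  layer 1 (fractured sandstone): t_1 = 8.54 × 0.12 / 0.02497 = 41.04 d
  layer 2 (silty sand): t_2 = 8.55 × 0.13 / 0.02497 = 44.51 d
Total t = Σ t_i = 85.55 days.

85.6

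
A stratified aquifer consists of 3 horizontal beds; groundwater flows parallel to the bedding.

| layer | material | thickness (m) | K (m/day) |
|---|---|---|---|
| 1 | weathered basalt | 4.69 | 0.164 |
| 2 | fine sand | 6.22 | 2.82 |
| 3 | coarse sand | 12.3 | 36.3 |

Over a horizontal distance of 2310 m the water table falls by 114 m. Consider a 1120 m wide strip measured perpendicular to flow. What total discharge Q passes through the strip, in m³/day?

Flow is parallel to layering, so each bed carries its own Darcy discharge and the transmissivities add.
Σ(K_i·b_i) = 0.164×4.69 + 2.82×6.22 + 36.3×12.3 = 464.8 m²/day.
Hydraulic gradient i = Δh / L = 114 / 2310 = 0.04935.
Q = Σ(K_i·b_i) · W · i = 464.8 × 1120 × 0.04935 = 25691 m³/day.

25700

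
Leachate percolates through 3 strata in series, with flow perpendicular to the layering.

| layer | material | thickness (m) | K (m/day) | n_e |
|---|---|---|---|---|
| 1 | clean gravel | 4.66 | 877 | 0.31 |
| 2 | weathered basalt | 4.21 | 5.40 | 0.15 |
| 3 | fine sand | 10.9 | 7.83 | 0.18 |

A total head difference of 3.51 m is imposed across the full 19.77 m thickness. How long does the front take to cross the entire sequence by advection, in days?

With flow normal to the layers, continuity requires the same specific discharge q through every layer.
Σ(b_i/K_i) = 4.66/877 + 4.21/5.40 + 10.9/7.83 = 2.177 d.
q = Δh / Σ(b_i/K_i) = 3.51 / 2.177 = 1.612 m/day.
In each layer the seepage velocity is v_i = q/n_i, so the layer transit time is t_i = b_i·n_i / q:
  layer 1 (clean gravel): t_1 = 4.66 × 0.31 / 1.612 = 0.8960 d
  layer 2 (weathered basalt): t_2 = 4.21 × 0.15 / 1.612 = 0.3917 d
  layer 3 (fine sand): t_3 = 10.9 × 0.18 / 1.612 = 1.217 d
Total t = Σ t_i = 2.505 days.

2.50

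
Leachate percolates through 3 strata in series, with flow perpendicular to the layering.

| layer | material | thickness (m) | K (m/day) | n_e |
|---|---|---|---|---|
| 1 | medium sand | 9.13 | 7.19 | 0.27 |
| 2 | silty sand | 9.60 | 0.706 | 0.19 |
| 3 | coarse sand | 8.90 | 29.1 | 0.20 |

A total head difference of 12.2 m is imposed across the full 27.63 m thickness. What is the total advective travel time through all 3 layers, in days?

With flow normal to the layers, continuity requires the same specific discharge q through every layer.
Σ(b_i/K_i) = 9.13/7.19 + 9.60/0.706 + 8.90/29.1 = 15.17 d.
q = Δh / Σ(b_i/K_i) = 12.2 / 15.17 = 0.8040 m/day.
In each layer the seepage velocity is v_i = q/n_i, so the layer transit time is t_i = b_i·n_i / q:
  layer 1 (medium sand): t_1 = 9.13 × 0.27 / 0.8040 = 3.066 d
  layer 2 (silty sand): t_2 = 9.60 × 0.19 / 0.8040 = 2.269 d
  layer 3 (coarse sand): t_3 = 8.90 × 0.20 / 0.8040 = 2.214 d
Total t = Σ t_i = 7.548 days.

7.55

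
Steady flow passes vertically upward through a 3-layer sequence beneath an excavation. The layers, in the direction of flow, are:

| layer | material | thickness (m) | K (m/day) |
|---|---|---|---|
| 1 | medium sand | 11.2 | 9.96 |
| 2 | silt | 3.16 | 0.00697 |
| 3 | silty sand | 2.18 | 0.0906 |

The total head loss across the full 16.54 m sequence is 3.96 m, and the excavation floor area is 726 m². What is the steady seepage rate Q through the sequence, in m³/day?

Flow is perpendicular to layering, so the layers act in series and the equivalent K is the thickness-weighted harmonic mean.
Total thickness L = 11.2 + 3.16 + 2.18 = 16.54 m.
Σ(b_i/K_i) = 11.2/9.96 + 3.16/0.00697 + 2.18/0.0906 = 478.6 d.
K_eq = L / Σ(b_i/K_i) = 16.54 / 478.6 = 0.03456 m/day.
Q = K_eq · A · (Δh/L) = 0.03456 × 726 × (3.96/16.54) = 6.008 m³/day.

6.01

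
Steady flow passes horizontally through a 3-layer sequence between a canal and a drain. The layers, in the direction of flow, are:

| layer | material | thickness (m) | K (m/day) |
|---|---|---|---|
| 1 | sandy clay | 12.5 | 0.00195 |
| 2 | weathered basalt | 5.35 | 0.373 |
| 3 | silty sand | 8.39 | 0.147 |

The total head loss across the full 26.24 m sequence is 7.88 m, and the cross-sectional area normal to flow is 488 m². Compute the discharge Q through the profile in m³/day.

0.593

Flow is perpendicular to layering, so the layers act in series and the equivalent K is the thickness-weighted harmonic mean.
Total thickness L = 12.5 + 5.35 + 8.39 = 26.24 m.
Σ(b_i/K_i) = 12.5/0.00195 + 5.35/0.373 + 8.39/0.147 = 6482 d.
K_eq = L / Σ(b_i/K_i) = 26.24 / 6482 = 0.004048 m/day.
Q = K_eq · A · (Δh/L) = 0.004048 × 488 × (7.88/26.24) = 0.5933 m³/day.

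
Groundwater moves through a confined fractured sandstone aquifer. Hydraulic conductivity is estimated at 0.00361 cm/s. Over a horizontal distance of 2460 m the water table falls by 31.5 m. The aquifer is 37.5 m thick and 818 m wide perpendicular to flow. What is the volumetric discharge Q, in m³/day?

Convert K: 0.00361 cm/s × 864 = 3.119 m/day.
Cross-sectional area A = 818 × 37.5 = 30675 m².
Hydraulic gradient i = Δh / L = 31.5 / 2460 = 0.01280.
Darcy's law: Q = K · A · i = 3.119 × 30675 × 0.01280 = 1225 m³/day.

1230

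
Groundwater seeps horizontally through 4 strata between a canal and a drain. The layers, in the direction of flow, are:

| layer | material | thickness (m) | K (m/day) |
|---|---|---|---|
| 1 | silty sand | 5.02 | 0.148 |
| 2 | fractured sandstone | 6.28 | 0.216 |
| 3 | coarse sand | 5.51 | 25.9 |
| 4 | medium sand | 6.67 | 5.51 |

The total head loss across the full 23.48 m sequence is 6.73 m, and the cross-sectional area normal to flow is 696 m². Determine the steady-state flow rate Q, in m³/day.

72.7

Flow is perpendicular to layering, so the layers act in series and the equivalent K is the thickness-weighted harmonic mean.
Total thickness L = 5.02 + 6.28 + 5.51 + 6.67 = 23.48 m.
Σ(b_i/K_i) = 5.02/0.148 + 6.28/0.216 + 5.51/25.9 + 6.67/5.51 = 64.42 d.
K_eq = L / Σ(b_i/K_i) = 23.48 / 64.42 = 0.3645 m/day.
Q = K_eq · A · (Δh/L) = 0.3645 × 696 × (6.73/23.48) = 72.72 m³/day.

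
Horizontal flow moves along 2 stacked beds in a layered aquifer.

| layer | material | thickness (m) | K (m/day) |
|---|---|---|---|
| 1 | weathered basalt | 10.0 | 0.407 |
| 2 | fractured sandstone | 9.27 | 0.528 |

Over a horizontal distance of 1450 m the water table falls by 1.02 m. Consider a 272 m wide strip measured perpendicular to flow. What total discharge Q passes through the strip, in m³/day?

Flow is parallel to layering, so each bed carries its own Darcy discharge and the transmissivities add.
Σ(K_i·b_i) = 0.407×10.0 + 0.528×9.27 = 8.965 m²/day.
Hydraulic gradient i = Δh / L = 1.02 / 1450 = 0.0007034.
Q = Σ(K_i·b_i) · W · i = 8.965 × 272 × 0.0007034 = 1.715 m³/day.

1.72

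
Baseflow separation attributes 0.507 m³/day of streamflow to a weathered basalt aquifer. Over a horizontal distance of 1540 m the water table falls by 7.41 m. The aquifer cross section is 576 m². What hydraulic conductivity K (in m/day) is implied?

Hydraulic gradient i = Δh / L = 7.41 / 1540 = 0.004812.
From Q = K·A·i, K = Q / (A·i) = 0.507 / (576.0 × 0.004812) = 0.1829 m/day.

0.183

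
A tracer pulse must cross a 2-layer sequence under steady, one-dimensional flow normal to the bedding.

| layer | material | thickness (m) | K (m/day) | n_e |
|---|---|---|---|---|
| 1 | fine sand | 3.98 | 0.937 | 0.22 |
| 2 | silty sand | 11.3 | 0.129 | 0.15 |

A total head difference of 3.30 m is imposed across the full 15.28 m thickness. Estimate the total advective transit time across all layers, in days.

With flow normal to the layers, continuity requires the same specific discharge q through every layer.
Σ(b_i/K_i) = 3.98/0.937 + 11.3/0.129 = 91.84 d.
q = Δh / Σ(b_i/K_i) = 3.30 / 91.84 = 0.03593 m/day.
In each layer the seepage velocity is v_i = q/n_i, so the layer transit time is t_i = b_i·n_i / q:
  layer 1 (fine sand): t_1 = 3.98 × 0.22 / 0.03593 = 24.37 d
  layer 2 (silty sand): t_2 = 11.3 × 0.15 / 0.03593 = 47.17 d
Total t = Σ t_i = 71.54 days.

71.5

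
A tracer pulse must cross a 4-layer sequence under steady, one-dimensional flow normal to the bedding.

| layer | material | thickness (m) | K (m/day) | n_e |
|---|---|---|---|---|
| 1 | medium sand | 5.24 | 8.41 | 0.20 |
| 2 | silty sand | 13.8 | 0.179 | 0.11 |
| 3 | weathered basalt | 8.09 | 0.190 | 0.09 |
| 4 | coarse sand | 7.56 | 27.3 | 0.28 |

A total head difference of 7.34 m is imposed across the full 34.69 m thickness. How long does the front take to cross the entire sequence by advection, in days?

With flow normal to the layers, continuity requires the same specific discharge q through every layer.
Σ(b_i/K_i) = 5.24/8.41 + 13.8/0.179 + 8.09/0.190 + 7.56/27.3 = 120.6 d.
q = Δh / Σ(b_i/K_i) = 7.34 / 120.6 = 0.06088 m/day.
In each layer the seepage velocity is v_i = q/n_i, so the layer transit time is t_i = b_i·n_i / q:
  layer 1 (medium sand): t_1 = 5.24 × 0.20 / 0.06088 = 17.22 d
  layer 2 (silty sand): t_2 = 13.8 × 0.11 / 0.06088 = 24.94 d
  layer 3 (weathered basalt): t_3 = 8.09 × 0.09 / 0.06088 = 11.96 d
  layer 4 (coarse sand): t_4 = 7.56 × 0.28 / 0.06088 = 34.77 d
Total t = Σ t_i = 88.88 days.

88.9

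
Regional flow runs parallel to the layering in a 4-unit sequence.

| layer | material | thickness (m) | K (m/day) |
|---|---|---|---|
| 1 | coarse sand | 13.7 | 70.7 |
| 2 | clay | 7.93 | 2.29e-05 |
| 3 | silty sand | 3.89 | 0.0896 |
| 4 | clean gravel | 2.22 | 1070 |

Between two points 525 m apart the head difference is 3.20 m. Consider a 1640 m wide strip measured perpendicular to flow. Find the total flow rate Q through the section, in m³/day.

Flow is parallel to layering, so each bed carries its own Darcy discharge and the transmissivities add.
Σ(K_i·b_i) = 70.7×13.7 + 2.29e-05×7.93 + 0.0896×3.89 + 1070×2.22 = 3344 m²/day.
Hydraulic gradient i = Δh / L = 3.20 / 525 = 0.006095.
Q = Σ(K_i·b_i) · W · i = 3344 × 1640 × 0.006095 = 33431 m³/day.

33400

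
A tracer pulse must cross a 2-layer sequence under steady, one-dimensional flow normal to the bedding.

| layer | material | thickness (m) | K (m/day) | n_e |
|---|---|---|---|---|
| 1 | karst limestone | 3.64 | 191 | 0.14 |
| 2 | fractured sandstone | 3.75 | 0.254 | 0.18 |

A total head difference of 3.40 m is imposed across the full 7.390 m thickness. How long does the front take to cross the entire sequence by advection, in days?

With flow normal to the layers, continuity requires the same specific discharge q through every layer.
Σ(b_i/K_i) = 3.64/191 + 3.75/0.254 = 14.78 d.
q = Δh / Σ(b_i/K_i) = 3.40 / 14.78 = 0.2300 m/day.
In each layer the seepage velocity is v_i = q/n_i, so the layer transit time is t_i = b_i·n_i / q:
  layer 1 (karst limestone): t_1 = 3.64 × 0.14 / 0.2300 = 2.216 d
  layer 2 (fractured sandstone): t_2 = 3.75 × 0.18 / 0.2300 = 2.935 d
Total t = Σ t_i = 5.151 days.

5.15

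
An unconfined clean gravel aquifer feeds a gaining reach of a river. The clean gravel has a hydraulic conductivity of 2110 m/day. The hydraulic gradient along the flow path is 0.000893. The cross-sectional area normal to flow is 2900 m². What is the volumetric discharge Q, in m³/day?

5460

Hydraulic gradient i = 0.000893.
Darcy's law: Q = K · A · i = 2110 × 2900 × 0.0008930 = 5464 m³/day.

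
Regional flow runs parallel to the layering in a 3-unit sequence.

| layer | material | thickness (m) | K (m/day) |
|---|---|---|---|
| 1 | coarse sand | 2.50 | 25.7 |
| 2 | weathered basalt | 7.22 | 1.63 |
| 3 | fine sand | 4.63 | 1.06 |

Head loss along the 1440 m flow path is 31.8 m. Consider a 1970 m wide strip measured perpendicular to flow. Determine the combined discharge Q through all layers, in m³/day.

3520

Flow is parallel to layering, so each bed carries its own Darcy discharge and the transmissivities add.
Σ(K_i·b_i) = 25.7×2.50 + 1.63×7.22 + 1.06×4.63 = 80.93 m²/day.
Hydraulic gradient i = Δh / L = 31.8 / 1440 = 0.02208.
Q = Σ(K_i·b_i) · W · i = 80.93 × 1970 × 0.02208 = 3521 m³/day.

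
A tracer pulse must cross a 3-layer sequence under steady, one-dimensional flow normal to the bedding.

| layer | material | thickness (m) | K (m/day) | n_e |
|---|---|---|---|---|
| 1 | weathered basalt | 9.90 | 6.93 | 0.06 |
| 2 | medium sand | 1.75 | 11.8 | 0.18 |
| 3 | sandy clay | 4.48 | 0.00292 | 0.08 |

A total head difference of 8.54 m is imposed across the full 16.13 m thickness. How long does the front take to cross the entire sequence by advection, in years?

With flow normal to the layers, continuity requires the same specific discharge q through every layer.
Σ(b_i/K_i) = 9.90/6.93 + 1.75/11.8 + 4.48/0.00292 = 1536 d.
q = Δh / Σ(b_i/K_i) = 8.54 / 1536 = 0.005561 m/day.
In each layer the seepage velocity is v_i = q/n_i, so the layer transit time is t_i = b_i·n_i / q:
  layer 1 (weathered basalt): t_1 = 9.90 × 0.06 / 0.005561 = 106.8 d
  layer 2 (medium sand): t_2 = 1.75 × 0.18 / 0.005561 = 56.65 d
  layer 3 (sandy clay): t_3 = 4.48 × 0.08 / 0.005561 = 64.45 d
Total t = Σ t_i = 227.9 days = 0.6240 years.

0.624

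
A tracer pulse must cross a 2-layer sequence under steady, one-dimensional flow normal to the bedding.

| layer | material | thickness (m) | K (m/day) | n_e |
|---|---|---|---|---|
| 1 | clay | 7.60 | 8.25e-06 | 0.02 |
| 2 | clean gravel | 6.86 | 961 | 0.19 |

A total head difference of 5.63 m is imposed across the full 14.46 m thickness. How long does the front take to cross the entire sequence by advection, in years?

With flow normal to the layers, continuity requires the same specific discharge q through every layer.
Σ(b_i/K_i) = 7.60/8.25e-06 + 6.86/961 = 9.212e+05 d.
q = Δh / Σ(b_i/K_i) = 5.63 / 9.212e+05 = 6.112e-06 m/day.
In each layer the seepage velocity is v_i = q/n_i, so the layer transit time is t_i = b_i·n_i / q:
  layer 1 (clay): t_1 = 7.60 × 0.02 / 6.112e-06 = 24871 d
  layer 2 (clean gravel): t_2 = 6.86 × 0.19 / 6.112e-06 = 2.133e+05 d
Total t = Σ t_i = 2.381e+05 days = 652.0 years.

652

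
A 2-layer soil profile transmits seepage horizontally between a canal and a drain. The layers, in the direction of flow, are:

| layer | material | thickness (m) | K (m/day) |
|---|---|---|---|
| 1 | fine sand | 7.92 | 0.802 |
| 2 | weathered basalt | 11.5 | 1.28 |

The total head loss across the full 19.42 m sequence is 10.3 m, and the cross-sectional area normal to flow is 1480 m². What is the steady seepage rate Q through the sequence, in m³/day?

Flow is perpendicular to layering, so the layers act in series and the equivalent K is the thickness-weighted harmonic mean.
Total thickness L = 7.92 + 11.5 = 19.42 m.
Σ(b_i/K_i) = 7.92/0.802 + 11.5/1.28 = 18.86 d.
K_eq = L / Σ(b_i/K_i) = 19.42 / 18.86 = 1.030 m/day.
Q = K_eq · A · (Δh/L) = 1.030 × 1480 × (10.3/19.42) = 808.3 m³/day.

808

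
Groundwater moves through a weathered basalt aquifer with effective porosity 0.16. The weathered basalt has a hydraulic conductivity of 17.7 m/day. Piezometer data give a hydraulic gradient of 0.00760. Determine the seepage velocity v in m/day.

0.841

Hydraulic gradient i = 0.00760.
Darcy flux q = K · i = 17.70 × 0.007600 = 0.1345 m/day.
Seepage velocity v = q / n_e = 0.1345 / 0.16 = 0.8407 m/day.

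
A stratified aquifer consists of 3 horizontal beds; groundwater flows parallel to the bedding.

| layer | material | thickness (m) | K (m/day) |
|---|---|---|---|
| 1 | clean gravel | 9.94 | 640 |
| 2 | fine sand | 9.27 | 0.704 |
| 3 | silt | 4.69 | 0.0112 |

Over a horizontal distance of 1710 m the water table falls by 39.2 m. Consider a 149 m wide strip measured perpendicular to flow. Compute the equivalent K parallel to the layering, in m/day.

266

Flow is parallel to layering, so each bed carries its own Darcy discharge and the transmissivities add.
Σ(K_i·b_i) = 640×9.94 + 0.704×9.27 + 0.0112×4.69 = 6368 m²/day.
Total thickness b = 23.90 m, so K_eq = Σ(K_i·b_i)/b = 266.5 m/day.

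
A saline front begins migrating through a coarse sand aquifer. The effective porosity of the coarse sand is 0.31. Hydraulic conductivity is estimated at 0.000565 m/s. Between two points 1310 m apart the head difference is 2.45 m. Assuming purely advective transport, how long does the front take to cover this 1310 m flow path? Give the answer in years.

Convert K: 0.000565 m/s × 86400 = 48.82 m/day.
Hydraulic gradient i = Δh / L = 2.45 / 1310 = 0.001870.
Darcy flux q = K · i = 48.82 × 0.001870 = 0.09130 m/day.
Seepage velocity v = q / n_e = 0.09130 / 0.31 = 0.2945 m/day.
Travel time t = L / v = 1310 / 0.2945 = 4448 days = 12.18 years.

12.2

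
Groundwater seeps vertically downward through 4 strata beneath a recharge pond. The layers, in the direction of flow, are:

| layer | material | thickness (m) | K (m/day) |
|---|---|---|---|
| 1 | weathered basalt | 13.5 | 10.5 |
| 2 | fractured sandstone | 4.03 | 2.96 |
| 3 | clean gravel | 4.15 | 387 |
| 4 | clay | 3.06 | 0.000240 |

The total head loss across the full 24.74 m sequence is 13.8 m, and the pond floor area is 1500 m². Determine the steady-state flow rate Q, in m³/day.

Flow is perpendicular to layering, so the layers act in series and the equivalent K is the thickness-weighted harmonic mean.
Total thickness L = 13.5 + 4.03 + 4.15 + 3.06 = 24.74 m.
Σ(b_i/K_i) = 13.5/10.5 + 4.03/2.96 + 4.15/387 + 3.06/0.000240 = 12753 d.
K_eq = L / Σ(b_i/K_i) = 24.74 / 12753 = 0.001940 m/day.
Q = K_eq · A · (Δh/L) = 0.001940 × 1500 × (13.8/24.74) = 1.623 m³/day.

1.62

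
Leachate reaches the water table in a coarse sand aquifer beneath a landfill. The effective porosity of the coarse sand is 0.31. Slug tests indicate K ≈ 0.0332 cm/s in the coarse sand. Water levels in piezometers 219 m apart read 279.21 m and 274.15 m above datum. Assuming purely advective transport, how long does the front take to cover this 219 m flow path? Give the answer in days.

102

Convert K: 0.0332 cm/s × 864 = 28.68 m/day.
Hydraulic gradient i = (279.21 − 274.15) / 219 = 5.06 / 219 = 0.02311.
Darcy flux q = K · i = 28.68 × 0.02311 = 0.6628 m/day.
Seepage velocity v = q / n_e = 0.6628 / 0.31 = 2.138 m/day.
Travel time t = L / v = 219 / 2.138 = 102.4 days.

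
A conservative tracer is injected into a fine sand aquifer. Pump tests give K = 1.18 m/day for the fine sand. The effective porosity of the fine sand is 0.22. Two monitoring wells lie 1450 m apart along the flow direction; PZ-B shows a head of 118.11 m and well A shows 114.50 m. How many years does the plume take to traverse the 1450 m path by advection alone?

Hydraulic gradient i = (118.11 − 114.50) / 1450 = 3.61 / 1450 = 0.002490.
Darcy flux q = K · i = 1.180 × 0.002490 = 0.002938 m/day.
Seepage velocity v = q / n_e = 0.002938 / 0.22 = 0.01335 m/day.
Travel time t = L / v = 1450 / 0.01335 = 1.086e+05 days = 297.3 years.

297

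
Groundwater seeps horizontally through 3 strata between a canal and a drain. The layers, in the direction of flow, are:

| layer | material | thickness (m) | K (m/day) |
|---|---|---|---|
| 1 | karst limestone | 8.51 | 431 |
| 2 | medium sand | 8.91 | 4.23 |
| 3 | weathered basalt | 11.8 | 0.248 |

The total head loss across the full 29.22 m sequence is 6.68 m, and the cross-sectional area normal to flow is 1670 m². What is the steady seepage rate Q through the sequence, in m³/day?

Flow is perpendicular to layering, so the layers act in series and the equivalent K is the thickness-weighted harmonic mean.
Total thickness L = 8.51 + 8.91 + 11.8 = 29.22 m.
Σ(b_i/K_i) = 8.51/431 + 8.91/4.23 + 11.8/0.248 = 49.71 d.
K_eq = L / Σ(b_i/K_i) = 29.22 / 49.71 = 0.5878 m/day.
Q = K_eq · A · (Δh/L) = 0.5878 × 1670 × (6.68/29.22) = 224.4 m³/day.

224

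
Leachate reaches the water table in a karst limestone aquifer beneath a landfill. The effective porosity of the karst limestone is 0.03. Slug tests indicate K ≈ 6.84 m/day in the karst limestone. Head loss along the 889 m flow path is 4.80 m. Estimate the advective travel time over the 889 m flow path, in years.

1.98

Hydraulic gradient i = Δh / L = 4.80 / 889 = 0.005399.
Darcy flux q = K · i = 6.840 × 0.005399 = 0.03693 m/day.
Seepage velocity v = q / n_e = 0.03693 / 0.03 = 1.231 m/day.
Travel time t = L / v = 889 / 1.231 = 722.2 days = 1.977 years.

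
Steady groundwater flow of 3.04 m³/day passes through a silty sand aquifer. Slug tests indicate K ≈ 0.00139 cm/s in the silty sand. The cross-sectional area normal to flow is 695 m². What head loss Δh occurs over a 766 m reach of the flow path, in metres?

Convert K: 0.00139 cm/s × 864 = 1.201 m/day.
From Q = K·A·i, i = Q / (K·A) = 3.04 / (1.201 × 695.0) = 0.003642.
Head loss Δh = i · L = 0.003642 × 766 = 2.790 m.

2.79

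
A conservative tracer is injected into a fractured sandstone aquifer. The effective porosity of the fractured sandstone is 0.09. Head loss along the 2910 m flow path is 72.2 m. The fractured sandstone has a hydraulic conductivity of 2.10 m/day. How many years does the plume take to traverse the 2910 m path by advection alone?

Hydraulic gradient i = Δh / L = 72.2 / 2910 = 0.02481.
Darcy flux q = K · i = 2.100 × 0.02481 = 0.05210 m/day.
Seepage velocity v = q / n_e = 0.05210 / 0.09 = 0.5789 m/day.
Travel time t = L / v = 2910 / 0.5789 = 5027 days = 13.76 years.

13.8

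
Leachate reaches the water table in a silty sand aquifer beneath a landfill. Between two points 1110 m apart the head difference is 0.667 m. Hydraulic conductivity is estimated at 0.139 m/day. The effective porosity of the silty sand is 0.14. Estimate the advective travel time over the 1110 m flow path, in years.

Hydraulic gradient i = Δh / L = 0.667 / 1110 = 0.0006009.
Darcy flux q = K · i = 0.1390 × 0.0006009 = 8.353e-05 m/day.
Seepage velocity v = q / n_e = 8.353e-05 / 0.14 = 0.0005966 m/day.
Travel time t = L / v = 1110 / 0.0005966 = 1.861e+06 days = 5094 years.

5090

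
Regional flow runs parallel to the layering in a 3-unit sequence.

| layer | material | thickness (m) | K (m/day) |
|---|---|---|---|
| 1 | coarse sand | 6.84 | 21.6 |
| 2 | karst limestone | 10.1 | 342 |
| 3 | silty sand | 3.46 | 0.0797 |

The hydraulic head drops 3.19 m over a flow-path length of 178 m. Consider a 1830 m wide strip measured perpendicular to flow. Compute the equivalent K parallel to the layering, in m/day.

177

Flow is parallel to layering, so each bed carries its own Darcy discharge and the transmissivities add.
Σ(K_i·b_i) = 21.6×6.84 + 342×10.1 + 0.0797×3.46 = 3602 m²/day.
Total thickness b = 20.40 m, so K_eq = Σ(K_i·b_i)/b = 176.6 m/day.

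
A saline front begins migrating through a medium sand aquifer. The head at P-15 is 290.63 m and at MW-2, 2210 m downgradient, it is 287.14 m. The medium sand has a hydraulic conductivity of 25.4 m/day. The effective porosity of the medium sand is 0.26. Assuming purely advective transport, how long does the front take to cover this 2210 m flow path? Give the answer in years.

Hydraulic gradient i = (290.63 − 287.14) / 2210 = 3.49 / 2210 = 0.001579.
Darcy flux q = K · i = 25.40 × 0.001579 = 0.04011 m/day.
Seepage velocity v = q / n_e = 0.04011 / 0.26 = 0.1543 m/day.
Travel time t = L / v = 2210 / 0.1543 = 14325 days = 39.22 years.

39.2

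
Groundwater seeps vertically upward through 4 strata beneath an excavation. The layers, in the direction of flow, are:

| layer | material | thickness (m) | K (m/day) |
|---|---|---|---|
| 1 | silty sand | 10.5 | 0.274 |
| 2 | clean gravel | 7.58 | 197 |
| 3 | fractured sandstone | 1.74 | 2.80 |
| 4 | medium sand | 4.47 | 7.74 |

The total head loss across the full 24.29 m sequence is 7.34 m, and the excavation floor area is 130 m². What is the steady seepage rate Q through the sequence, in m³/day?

24.1

Flow is perpendicular to layering, so the layers act in series and the equivalent K is the thickness-weighted harmonic mean.
Total thickness L = 10.5 + 7.58 + 1.74 + 4.47 = 24.29 m.
Σ(b_i/K_i) = 10.5/0.274 + 7.58/197 + 1.74/2.80 + 4.47/7.74 = 39.56 d.
K_eq = L / Σ(b_i/K_i) = 24.29 / 39.56 = 0.6140 m/day.
Q = K_eq · A · (Δh/L) = 0.6140 × 130 × (7.34/24.29) = 24.12 m³/day.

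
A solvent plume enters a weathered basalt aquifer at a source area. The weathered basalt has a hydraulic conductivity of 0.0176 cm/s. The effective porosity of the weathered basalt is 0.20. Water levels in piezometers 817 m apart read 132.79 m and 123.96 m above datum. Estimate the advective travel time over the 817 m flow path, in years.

2.72

Convert K: 0.0176 cm/s × 864 = 15.21 m/day.
Hydraulic gradient i = (132.79 − 123.96) / 817 = 8.83 / 817 = 0.01081.
Darcy flux q = K · i = 15.21 × 0.01081 = 0.1643 m/day.
Seepage velocity v = q / n_e = 0.1643 / 0.20 = 0.8217 m/day.
Travel time t = L / v = 817 / 0.8217 = 994.2 days = 2.722 years.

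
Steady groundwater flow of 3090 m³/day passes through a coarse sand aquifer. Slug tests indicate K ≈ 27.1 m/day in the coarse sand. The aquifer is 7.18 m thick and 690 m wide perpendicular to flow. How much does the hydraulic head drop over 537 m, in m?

12.4

Cross-sectional area A = 690 × 7.18 = 4954 m².
From Q = K·A·i, i = Q / (K·A) = 3090 / (27.10 × 4954) = 0.02302.
Head loss Δh = i · L = 0.02302 × 537 = 12.36 m.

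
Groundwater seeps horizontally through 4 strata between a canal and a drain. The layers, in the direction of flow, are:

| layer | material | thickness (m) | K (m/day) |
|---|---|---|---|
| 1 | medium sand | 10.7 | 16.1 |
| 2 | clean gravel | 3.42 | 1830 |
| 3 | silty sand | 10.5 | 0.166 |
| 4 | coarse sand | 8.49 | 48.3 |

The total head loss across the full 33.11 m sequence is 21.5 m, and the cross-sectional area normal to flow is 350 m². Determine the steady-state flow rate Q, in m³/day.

117

Flow is perpendicular to layering, so the layers act in series and the equivalent K is the thickness-weighted harmonic mean.
Total thickness L = 10.7 + 3.42 + 10.5 + 8.49 = 33.11 m.
Σ(b_i/K_i) = 10.7/16.1 + 3.42/1830 + 10.5/0.166 + 8.49/48.3 = 64.10 d.
K_eq = L / Σ(b_i/K_i) = 33.11 / 64.10 = 0.5166 m/day.
Q = K_eq · A · (Δh/L) = 0.5166 × 350 × (21.5/33.11) = 117.4 m³/day.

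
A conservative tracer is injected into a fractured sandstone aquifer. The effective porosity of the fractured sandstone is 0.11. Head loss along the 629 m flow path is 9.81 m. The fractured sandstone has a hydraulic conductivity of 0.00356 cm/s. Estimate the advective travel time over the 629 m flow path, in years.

3.95

Convert K: 0.00356 cm/s × 864 = 3.076 m/day.
Hydraulic gradient i = Δh / L = 9.81 / 629 = 0.01560.
Darcy flux q = K · i = 3.076 × 0.01560 = 0.04797 m/day.
Seepage velocity v = q / n_e = 0.04797 / 0.11 = 0.4361 m/day.
Travel time t = L / v = 629 / 0.4361 = 1442 days = 3.949 years.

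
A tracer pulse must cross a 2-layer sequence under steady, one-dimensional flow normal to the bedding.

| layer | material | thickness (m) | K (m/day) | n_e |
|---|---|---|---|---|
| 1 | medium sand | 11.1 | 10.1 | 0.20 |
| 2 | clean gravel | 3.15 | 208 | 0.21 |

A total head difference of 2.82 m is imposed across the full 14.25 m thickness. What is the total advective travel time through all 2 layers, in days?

With flow normal to the layers, continuity requires the same specific discharge q through every layer.
Σ(b_i/K_i) = 11.1/10.1 + 3.15/208 = 1.114 d.
q = Δh / Σ(b_i/K_i) = 2.82 / 1.114 = 2.531 m/day.
In each layer the seepage velocity is v_i = q/n_i, so the layer transit time is t_i = b_i·n_i / q:
  layer 1 (medium sand): t_1 = 11.1 × 0.20 / 2.531 = 0.8771 d
  layer 2 (clean gravel): t_2 = 3.15 × 0.21 / 2.531 = 0.2614 d
Total t = Σ t_i = 1.138 days.

1.14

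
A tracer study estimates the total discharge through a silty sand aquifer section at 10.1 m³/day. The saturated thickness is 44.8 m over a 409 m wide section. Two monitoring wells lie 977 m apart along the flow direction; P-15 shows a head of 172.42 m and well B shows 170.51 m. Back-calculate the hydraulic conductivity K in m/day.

0.282

Cross-sectional area A = 409 × 44.8 = 18323 m².
Hydraulic gradient i = (172.42 − 170.51) / 977 = 1.91 / 977 = 0.001955.
From Q = K·A·i, K = Q / (A·i) = 10.1 / (18323 × 0.001955) = 0.2820 m/day.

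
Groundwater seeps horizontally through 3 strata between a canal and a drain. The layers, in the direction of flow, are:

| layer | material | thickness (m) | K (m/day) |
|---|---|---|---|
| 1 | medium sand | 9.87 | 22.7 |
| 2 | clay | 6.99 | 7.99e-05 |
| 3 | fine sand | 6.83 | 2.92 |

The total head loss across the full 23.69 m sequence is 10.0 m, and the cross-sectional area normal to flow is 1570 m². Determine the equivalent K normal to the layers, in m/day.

Flow is perpendicular to layering, so the layers act in series and the equivalent K is the thickness-weighted harmonic mean.
Total thickness L = 9.87 + 6.99 + 6.83 = 23.69 m.
Σ(b_i/K_i) = 9.87/22.7 + 6.99/7.99e-05 + 6.83/2.92 = 87487 d.
K_eq = L / Σ(b_i/K_i) = 23.69 / 87487 = 0.0002708 m/day.

0.000271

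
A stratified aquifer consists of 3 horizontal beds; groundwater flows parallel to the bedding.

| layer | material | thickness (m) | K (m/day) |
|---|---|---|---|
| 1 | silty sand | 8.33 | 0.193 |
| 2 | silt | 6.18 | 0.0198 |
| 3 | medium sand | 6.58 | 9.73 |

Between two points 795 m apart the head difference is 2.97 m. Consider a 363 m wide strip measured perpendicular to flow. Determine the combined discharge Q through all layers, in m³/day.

89.2

Flow is parallel to layering, so each bed carries its own Darcy discharge and the transmissivities add.
Σ(K_i·b_i) = 0.193×8.33 + 0.0198×6.18 + 9.73×6.58 = 65.75 m²/day.
Hydraulic gradient i = Δh / L = 2.97 / 795 = 0.003736.
Q = Σ(K_i·b_i) · W · i = 65.75 × 363 × 0.003736 = 89.17 m³/day.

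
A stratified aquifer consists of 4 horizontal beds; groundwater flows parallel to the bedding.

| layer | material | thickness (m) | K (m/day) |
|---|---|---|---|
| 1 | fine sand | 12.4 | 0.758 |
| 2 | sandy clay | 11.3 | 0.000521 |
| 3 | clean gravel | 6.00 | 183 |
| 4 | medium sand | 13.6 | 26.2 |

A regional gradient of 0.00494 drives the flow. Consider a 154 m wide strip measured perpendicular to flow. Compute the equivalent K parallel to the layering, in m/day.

Flow is parallel to layering, so each bed carries its own Darcy discharge and the transmissivities add.
Σ(K_i·b_i) = 0.758×12.4 + 0.000521×11.3 + 183×6.00 + 26.2×13.6 = 1464 m²/day.
Total thickness b = 43.30 m, so K_eq = Σ(K_i·b_i)/b = 33.80 m/day.

33.8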